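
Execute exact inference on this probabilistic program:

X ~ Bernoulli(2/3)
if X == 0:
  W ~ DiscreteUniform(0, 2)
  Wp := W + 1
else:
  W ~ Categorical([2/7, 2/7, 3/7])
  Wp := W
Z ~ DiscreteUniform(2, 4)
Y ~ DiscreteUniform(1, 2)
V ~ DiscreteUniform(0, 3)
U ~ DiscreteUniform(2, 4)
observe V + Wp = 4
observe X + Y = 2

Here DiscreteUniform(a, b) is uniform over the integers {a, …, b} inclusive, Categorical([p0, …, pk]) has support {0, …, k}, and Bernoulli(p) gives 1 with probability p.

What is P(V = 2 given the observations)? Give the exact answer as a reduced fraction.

P(V = 2 | obs) = 25/51

Enumerate traces; 45 have nonzero weight after conditioning:
  (X=0, W=0, Z=2, Y=2, V=3, U=2) weight 1/648
  (X=0, W=0, Z=2, Y=2, V=3, U=3) weight 1/648
  (X=0, W=0, Z=2, Y=2, V=3, U=4) weight 1/648
  (X=0, W=0, Z=3, Y=2, V=3, U=2) weight 1/648
  (X=0, W=0, Z=3, Y=2, V=3, U=3) weight 1/648
  (X=0, W=0, Z=3, Y=2, V=3, U=4) weight 1/648
  (X=0, W=0, Z=4, Y=2, V=3, U=2) weight 1/648
  (X=0, W=0, Z=4, Y=2, V=3, U=3) weight 1/648
  (X=0, W=1, Z=2, Y=2, V=2, U=2) weight 1/648
  (X=0, W=2, Z=2, Y=2, V=1, U=2) weight 1/648
  … 35 more
Group by V:
  weight(V=1) = 1/72
  weight(V=2) = 25/504
  weight(V=3) = 19/504
Total weight = 1/72 + 25/504 + 19/504 = 17/168
P(V=1 | obs) = 1/72 / 17/168 = 7/51
P(V=2 | obs) = 25/504 / 17/168 = 25/51
P(V=3 | obs) = 19/504 / 17/168 = 19/51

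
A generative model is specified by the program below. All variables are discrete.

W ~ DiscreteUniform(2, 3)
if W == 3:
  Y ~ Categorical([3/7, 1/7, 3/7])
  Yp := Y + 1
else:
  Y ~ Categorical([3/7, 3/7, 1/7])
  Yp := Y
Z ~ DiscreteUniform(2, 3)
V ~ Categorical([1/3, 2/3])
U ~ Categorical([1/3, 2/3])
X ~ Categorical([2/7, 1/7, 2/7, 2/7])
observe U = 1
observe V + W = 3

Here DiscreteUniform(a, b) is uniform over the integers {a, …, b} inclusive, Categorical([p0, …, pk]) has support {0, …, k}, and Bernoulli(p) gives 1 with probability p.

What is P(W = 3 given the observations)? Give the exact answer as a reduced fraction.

Enumerate traces; 48 have nonzero weight after conditioning:
  (W=2, Y=0, Z=2, V=1, U=1, X=0) weight 2/147
  (W=2, Y=0, Z=2, V=1, U=1, X=1) weight 1/147
  (W=2, Y=0, Z=2, V=1, U=1, X=2) weight 2/147
  (W=2, Y=0, Z=2, V=1, U=1, X=3) weight 2/147
  (W=2, Y=0, Z=3, V=1, U=1, X=0) weight 2/147
  (W=2, Y=0, Z=3, V=1, U=1, X=1) weight 1/147
  (W=2, Y=0, Z=3, V=1, U=1, X=2) weight 2/147
  (W=2, Y=0, Z=3, V=1, U=1, X=3) weight 2/147
  (W=3, Y=0, Z=2, V=0, U=1, X=0) weight 1/147
  … 39 more
Group by W:
  weight(W=2) = 2/9
  weight(W=3) = 1/9
Total weight = 2/9 + 1/9 = 1/3
P(W=2 | obs) = 2/9 / 1/3 = 2/3
P(W=3 | obs) = 1/9 / 1/3 = 1/3

P(W = 3 | obs) = 1/3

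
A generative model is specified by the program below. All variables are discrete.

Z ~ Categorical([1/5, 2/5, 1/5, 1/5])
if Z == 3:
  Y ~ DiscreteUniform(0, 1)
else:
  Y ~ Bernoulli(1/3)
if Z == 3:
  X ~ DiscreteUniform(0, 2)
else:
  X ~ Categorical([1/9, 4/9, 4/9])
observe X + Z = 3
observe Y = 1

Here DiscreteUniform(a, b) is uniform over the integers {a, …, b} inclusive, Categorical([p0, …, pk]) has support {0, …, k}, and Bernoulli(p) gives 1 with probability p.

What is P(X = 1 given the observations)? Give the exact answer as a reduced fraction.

P(X = 1 | obs) = 8/33

Enumerate traces; 3 have nonzero weight after conditioning:
  (Z=1, Y=1, X=2) weight 8/135
  (Z=2, Y=1, X=1) weight 4/135
  (Z=3, Y=1, X=0) weight 1/30
Group by X:
  weight(X=0) = 1/30
  weight(X=1) = 4/135
  weight(X=2) = 8/135
Total weight = 1/30 + 4/135 + 8/135 = 11/90
P(X=0 | obs) = 1/30 / 11/90 = 3/11
P(X=1 | obs) = 4/135 / 11/90 = 8/33
P(X=2 | obs) = 8/135 / 11/90 = 16/33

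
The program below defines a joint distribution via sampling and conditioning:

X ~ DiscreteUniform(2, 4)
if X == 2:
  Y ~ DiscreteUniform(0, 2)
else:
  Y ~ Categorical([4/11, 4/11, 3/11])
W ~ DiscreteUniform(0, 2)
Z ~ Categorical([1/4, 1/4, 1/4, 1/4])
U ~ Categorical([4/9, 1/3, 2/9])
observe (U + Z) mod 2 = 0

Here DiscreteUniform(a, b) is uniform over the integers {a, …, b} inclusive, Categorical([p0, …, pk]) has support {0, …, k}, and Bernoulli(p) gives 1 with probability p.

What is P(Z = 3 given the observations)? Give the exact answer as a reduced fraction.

P(Z = 3 | obs) = 1/6

Enumerate traces; 162 have nonzero weight after conditioning:
  (X=2, Y=0, W=0, Z=0, U=0) weight 1/243
  (X=2, Y=0, W=0, Z=0, U=2) weight 1/486
  (X=2, Y=0, W=0, Z=1, U=1) weight 1/324
  (X=2, Y=0, W=0, Z=2, U=0) weight 1/243
  (X=2, Y=0, W=0, Z=2, U=2) weight 1/486
  (X=2, Y=0, W=0, Z=3, U=1) weight 1/324
  (X=2, Y=0, W=1, Z=0, U=0) weight 1/243
  (X=2, Y=0, W=1, Z=0, U=2) weight 1/486
  … 154 more
Group by Z:
  weight(Z=0) = 1/6
  weight(Z=1) = 1/12
  weight(Z=2) = 1/6
  weight(Z=3) = 1/12
Total weight = 1/6 + 1/12 + 1/6 + 1/12 = 1/2
P(Z=0 | obs) = 1/6 / 1/2 = 1/3
P(Z=1 | obs) = 1/12 / 1/2 = 1/6
P(Z=2 | obs) = 1/6 / 1/2 = 1/3
P(Z=3 | obs) = 1/12 / 1/2 = 1/6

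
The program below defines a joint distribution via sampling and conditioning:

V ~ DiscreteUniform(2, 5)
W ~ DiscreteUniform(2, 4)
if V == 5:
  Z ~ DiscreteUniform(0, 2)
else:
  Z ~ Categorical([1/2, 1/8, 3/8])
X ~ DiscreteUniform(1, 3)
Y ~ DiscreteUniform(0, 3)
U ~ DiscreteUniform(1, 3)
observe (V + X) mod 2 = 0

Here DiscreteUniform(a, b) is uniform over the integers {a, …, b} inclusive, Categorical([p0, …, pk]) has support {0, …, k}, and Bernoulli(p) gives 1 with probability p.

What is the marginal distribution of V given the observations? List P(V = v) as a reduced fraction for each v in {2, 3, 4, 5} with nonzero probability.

Enumerate traces; 648 have nonzero weight after conditioning:
  (V=2, W=2, Z=0, X=2, Y=0, U=1) weight 1/864
  (V=2, W=2, Z=0, X=2, Y=0, U=2) weight 1/864
  (V=2, W=2, Z=0, X=2, Y=0, U=3) weight 1/864
  (V=2, W=2, Z=0, X=2, Y=1, U=1) weight 1/864
  (V=2, W=2, Z=0, X=2, Y=1, U=2) weight 1/864
  (V=2, W=2, Z=0, X=2, Y=1, U=3) weight 1/864
  (V=2, W=2, Z=0, X=2, Y=2, U=1) weight 1/864
  (V=2, W=2, Z=0, X=2, Y=2, U=2) weight 1/864
  (V=3, W=2, Z=0, X=1, Y=0, U=1) weight 1/864
  (V=4, W=2, Z=0, X=2, Y=0, U=1) weight 1/864
  … 638 more
Group by V:
  weight(V=2) = 1/12
  weight(V=3) = 1/6
  weight(V=4) = 1/12
  weight(V=5) = 1/6
Total weight = 1/12 + 1/6 + 1/12 + 1/6 = 1/2
P(V=2 | obs) = 1/12 / 1/2 = 1/6
P(V=3 | obs) = 1/6 / 1/2 = 1/3
P(V=4 | obs) = 1/12 / 1/2 = 1/6
P(V=5 | obs) = 1/6 / 1/2 = 1/3

P(V=2) = 1/6, P(V=3) = 1/3, P(V=4) = 1/6, P(V=5) = 1/3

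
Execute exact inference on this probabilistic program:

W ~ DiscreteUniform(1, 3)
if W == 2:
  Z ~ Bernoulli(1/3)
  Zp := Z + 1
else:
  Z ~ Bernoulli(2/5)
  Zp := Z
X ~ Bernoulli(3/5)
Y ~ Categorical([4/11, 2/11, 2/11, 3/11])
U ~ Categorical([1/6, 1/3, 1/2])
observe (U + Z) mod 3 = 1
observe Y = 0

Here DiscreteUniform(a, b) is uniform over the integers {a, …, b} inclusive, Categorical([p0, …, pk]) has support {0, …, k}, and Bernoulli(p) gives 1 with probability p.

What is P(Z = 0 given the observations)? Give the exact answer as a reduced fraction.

Enumerate traces; 12 have nonzero weight after conditioning:
  (W=1, Z=0, X=0, Y=0, U=1) weight 8/825
  (W=1, Z=0, X=1, Y=0, U=1) weight 4/275
  (W=1, Z=1, X=0, Y=0, U=0) weight 8/2475
  (W=1, Z=1, X=1, Y=0, U=0) weight 4/825
  (W=2, Z=0, X=0, Y=0, U=1) weight 16/1485
  (W=2, Z=0, X=1, Y=0, U=1) weight 8/495
  (W=2, Z=1, X=0, Y=0, U=0) weight 4/1485
  (W=2, Z=1, X=1, Y=0, U=0) weight 2/495
  … 4 more
Group by Z:
  weight(Z=0) = 112/1485
  weight(Z=1) = 34/1485
Total weight = 112/1485 + 34/1485 = 146/1485
P(Z=0 | obs) = 112/1485 / 146/1485 = 56/73
P(Z=1 | obs) = 34/1485 / 146/1485 = 17/73

P(Z = 0 | obs) = 56/73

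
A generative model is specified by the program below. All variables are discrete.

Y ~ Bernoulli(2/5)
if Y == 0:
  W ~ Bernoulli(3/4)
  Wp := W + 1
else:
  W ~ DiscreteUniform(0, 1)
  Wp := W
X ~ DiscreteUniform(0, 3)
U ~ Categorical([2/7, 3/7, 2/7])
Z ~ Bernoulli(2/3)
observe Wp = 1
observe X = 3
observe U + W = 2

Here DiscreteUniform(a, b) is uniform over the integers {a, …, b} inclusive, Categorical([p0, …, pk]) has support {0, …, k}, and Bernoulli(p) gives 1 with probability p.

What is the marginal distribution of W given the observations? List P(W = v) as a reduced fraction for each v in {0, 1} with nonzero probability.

P(W=0) = 1/3, P(W=1) = 2/3

Enumerate traces; 4 have nonzero weight after conditioning:
  (Y=0, W=0, X=3, U=2, Z=0) weight 1/280
  (Y=0, W=0, X=3, U=2, Z=1) weight 1/140
  (Y=1, W=1, X=3, U=1, Z=0) weight 1/140
  (Y=1, W=1, X=3, U=1, Z=1) weight 1/70
Group by W:
  weight(W=0) = 3/280
  weight(W=1) = 3/140
Total weight = 3/280 + 3/140 = 9/280
P(W=0 | obs) = 3/280 / 9/280 = 1/3
P(W=1 | obs) = 3/140 / 9/280 = 2/3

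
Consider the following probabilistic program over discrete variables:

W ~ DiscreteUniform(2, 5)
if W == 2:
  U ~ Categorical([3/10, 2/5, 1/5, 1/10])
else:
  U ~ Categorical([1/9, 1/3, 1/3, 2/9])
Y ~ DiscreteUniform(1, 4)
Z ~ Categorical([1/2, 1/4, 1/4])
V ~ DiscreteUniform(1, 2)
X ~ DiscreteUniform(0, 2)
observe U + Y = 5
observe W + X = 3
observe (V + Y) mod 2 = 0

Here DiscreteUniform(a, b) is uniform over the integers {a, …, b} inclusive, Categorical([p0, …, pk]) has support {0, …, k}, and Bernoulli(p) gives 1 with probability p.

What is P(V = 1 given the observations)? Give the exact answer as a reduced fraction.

Enumerate traces; 18 have nonzero weight after conditioning:
  (W=2, U=1, Y=4, Z=0, V=2, X=1) weight 1/480
  (W=2, U=1, Y=4, Z=1, V=2, X=1) weight 1/960
  (W=2, U=1, Y=4, Z=2, V=2, X=1) weight 1/960
  (W=2, U=2, Y=3, Z=0, V=1, X=1) weight 1/960
  (W=2, U=2, Y=3, Z=1, V=1, X=1) weight 1/1920
  (W=2, U=2, Y=3, Z=2, V=1, X=1) weight 1/1920
  (W=2, U=3, Y=2, Z=0, V=2, X=1) weight 1/1920
  (W=2, U=3, Y=2, Z=1, V=2, X=1) weight 1/3840
  … 10 more
Group by V:
  weight(V=1) = 1/180
  weight(V=2) = 19/1728
Total weight = 1/180 + 19/1728 = 143/8640
P(V=1 | obs) = 1/180 / 143/8640 = 48/143
P(V=2 | obs) = 19/1728 / 143/8640 = 95/143

P(V = 1 | obs) = 48/143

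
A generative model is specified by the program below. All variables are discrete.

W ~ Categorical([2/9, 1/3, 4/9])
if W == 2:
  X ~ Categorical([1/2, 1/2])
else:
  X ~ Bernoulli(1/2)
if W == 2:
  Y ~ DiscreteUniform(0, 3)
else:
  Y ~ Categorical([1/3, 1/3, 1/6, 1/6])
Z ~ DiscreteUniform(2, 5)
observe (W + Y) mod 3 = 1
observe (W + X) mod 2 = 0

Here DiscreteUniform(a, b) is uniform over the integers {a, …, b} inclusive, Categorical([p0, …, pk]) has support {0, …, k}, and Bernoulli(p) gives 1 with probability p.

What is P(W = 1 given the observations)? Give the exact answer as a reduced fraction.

Enumerate traces; 16 have nonzero weight after conditioning:
  (W=0, X=0, Y=1, Z=2) weight 1/108
  (W=0, X=0, Y=1, Z=3) weight 1/108
  (W=0, X=0, Y=1, Z=4) weight 1/108
  (W=0, X=0, Y=1, Z=5) weight 1/108
  (W=1, X=1, Y=0, Z=2) weight 1/72
  (W=1, X=1, Y=0, Z=3) weight 1/72
  (W=1, X=1, Y=0, Z=4) weight 1/72
  (W=1, X=1, Y=0, Z=5) weight 1/72
  (W=2, X=0, Y=2, Z=2) weight 1/72
  … 7 more
Group by W:
  weight(W=0) = 1/27
  weight(W=1) = 1/12
  weight(W=2) = 1/18
Total weight = 1/27 + 1/12 + 1/18 = 19/108
P(W=0 | obs) = 1/27 / 19/108 = 4/19
P(W=1 | obs) = 1/12 / 19/108 = 9/19
P(W=2 | obs) = 1/18 / 19/108 = 6/19

P(W = 1 | obs) = 9/19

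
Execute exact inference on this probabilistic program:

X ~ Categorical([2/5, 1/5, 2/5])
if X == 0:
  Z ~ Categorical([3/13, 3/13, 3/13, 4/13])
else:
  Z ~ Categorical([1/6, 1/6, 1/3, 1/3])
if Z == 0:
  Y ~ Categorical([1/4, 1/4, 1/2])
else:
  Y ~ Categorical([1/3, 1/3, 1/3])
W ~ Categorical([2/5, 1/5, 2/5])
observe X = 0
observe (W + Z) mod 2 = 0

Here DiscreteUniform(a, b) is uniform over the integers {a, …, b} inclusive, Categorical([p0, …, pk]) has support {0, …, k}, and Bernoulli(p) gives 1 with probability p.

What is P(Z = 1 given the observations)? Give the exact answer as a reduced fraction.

P(Z = 1 | obs) = 3/31

Enumerate traces; 18 have nonzero weight after conditioning:
  (X=0, Z=0, Y=0, W=0) weight 3/325
  (X=0, Z=0, Y=0, W=2) weight 3/325
  (X=0, Z=0, Y=1, W=0) weight 3/325
  (X=0, Z=0, Y=1, W=2) weight 3/325
  (X=0, Z=0, Y=2, W=0) weight 6/325
  (X=0, Z=0, Y=2, W=2) weight 6/325
  (X=0, Z=1, Y=0, W=1) weight 2/325
  (X=0, Z=1, Y=1, W=1) weight 2/325
  (X=0, Z=2, Y=0, W=0) weight 4/325
  (X=0, Z=3, Y=0, W=1) weight 8/975
  … 8 more
Group by Z:
  weight(Z=0) = 24/325
  weight(Z=1) = 6/325
  weight(Z=2) = 24/325
  weight(Z=3) = 8/325
Total weight = 24/325 + 6/325 + 24/325 + 8/325 = 62/325
P(Z=0 | obs) = 24/325 / 62/325 = 12/31
P(Z=1 | obs) = 6/325 / 62/325 = 3/31
P(Z=2 | obs) = 24/325 / 62/325 = 12/31
P(Z=3 | obs) = 8/325 / 62/325 = 4/31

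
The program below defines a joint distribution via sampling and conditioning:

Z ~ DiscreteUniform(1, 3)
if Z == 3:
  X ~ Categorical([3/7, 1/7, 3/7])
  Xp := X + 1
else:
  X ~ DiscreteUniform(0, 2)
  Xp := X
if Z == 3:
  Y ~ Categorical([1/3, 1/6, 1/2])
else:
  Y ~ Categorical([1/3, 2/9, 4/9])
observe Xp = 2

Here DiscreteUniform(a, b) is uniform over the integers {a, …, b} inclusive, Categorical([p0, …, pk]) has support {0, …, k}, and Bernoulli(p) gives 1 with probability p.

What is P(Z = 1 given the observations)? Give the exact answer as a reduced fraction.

P(Z = 1 | obs) = 7/17

Enumerate traces; 9 have nonzero weight after conditioning:
  (Z=1, X=2, Y=0) weight 1/27
  (Z=1, X=2, Y=1) weight 2/81
  (Z=1, X=2, Y=2) weight 4/81
  (Z=2, X=2, Y=0) weight 1/27
  (Z=2, X=2, Y=1) weight 2/81
  (Z=2, X=2, Y=2) weight 4/81
  (Z=3, X=1, Y=0) weight 1/63
  (Z=3, X=1, Y=1) weight 1/126
  … 1 more
Group by Z:
  weight(Z=1) = 1/9
  weight(Z=2) = 1/9
  weight(Z=3) = 1/21
Total weight = 1/9 + 1/9 + 1/21 = 17/63
P(Z=1 | obs) = 1/9 / 17/63 = 7/17
P(Z=2 | obs) = 1/9 / 17/63 = 7/17
P(Z=3 | obs) = 1/21 / 17/63 = 3/17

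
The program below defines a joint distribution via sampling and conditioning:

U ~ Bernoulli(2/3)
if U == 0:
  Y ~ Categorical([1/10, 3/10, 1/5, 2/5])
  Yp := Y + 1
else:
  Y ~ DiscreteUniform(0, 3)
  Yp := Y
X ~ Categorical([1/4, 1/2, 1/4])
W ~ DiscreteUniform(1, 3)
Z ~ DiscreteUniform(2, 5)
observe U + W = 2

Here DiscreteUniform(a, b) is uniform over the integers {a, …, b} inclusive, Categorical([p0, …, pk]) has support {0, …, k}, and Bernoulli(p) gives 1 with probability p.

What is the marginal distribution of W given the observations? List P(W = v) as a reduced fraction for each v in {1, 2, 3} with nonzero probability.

P(W=1) = 2/3, P(W=2) = 1/3

Enumerate traces; 96 have nonzero weight after conditioning:
  (U=0, Y=0, X=0, W=2, Z=2) weight 1/1440
  (U=0, Y=0, X=0, W=2, Z=3) weight 1/1440
  (U=0, Y=0, X=0, W=2, Z=4) weight 1/1440
  (U=0, Y=0, X=0, W=2, Z=5) weight 1/1440
  (U=0, Y=0, X=1, W=2, Z=2) weight 1/720
  (U=0, Y=0, X=1, W=2, Z=3) weight 1/720
  (U=0, Y=0, X=1, W=2, Z=4) weight 1/720
  (U=0, Y=0, X=1, W=2, Z=5) weight 1/720
  (U=1, Y=0, X=0, W=1, Z=2) weight 1/288
  … 87 more
Group by W:
  weight(W=1) = 2/9
  weight(W=2) = 1/9
Total weight = 2/9 + 1/9 = 1/3
P(W=1 | obs) = 2/9 / 1/3 = 2/3
P(W=2 | obs) = 1/9 / 1/3 = 1/3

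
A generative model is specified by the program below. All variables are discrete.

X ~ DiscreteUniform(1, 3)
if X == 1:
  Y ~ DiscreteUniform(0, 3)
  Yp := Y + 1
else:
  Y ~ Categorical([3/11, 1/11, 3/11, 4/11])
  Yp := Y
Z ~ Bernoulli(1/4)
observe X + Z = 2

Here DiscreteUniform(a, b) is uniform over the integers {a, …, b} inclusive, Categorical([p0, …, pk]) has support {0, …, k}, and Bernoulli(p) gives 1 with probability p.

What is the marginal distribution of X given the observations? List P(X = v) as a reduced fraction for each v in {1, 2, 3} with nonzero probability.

Enumerate traces; 8 have nonzero weight after conditioning:
  (X=1, Y=0, Z=1) weight 1/48
  (X=1, Y=1, Z=1) weight 1/48
  (X=1, Y=2, Z=1) weight 1/48
  (X=1, Y=3, Z=1) weight 1/48
  (X=2, Y=0, Z=0) weight 3/44
  (X=2, Y=1, Z=0) weight 1/44
  (X=2, Y=2, Z=0) weight 3/44
  (X=2, Y=3, Z=0) weight 1/11
Group by X:
  weight(X=1) = 1/12
  weight(X=2) = 1/4
Total weight = 1/12 + 1/4 = 1/3
P(X=1 | obs) = 1/12 / 1/3 = 1/4
P(X=2 | obs) = 1/4 / 1/3 = 3/4

P(X=1) = 1/4, P(X=2) = 3/4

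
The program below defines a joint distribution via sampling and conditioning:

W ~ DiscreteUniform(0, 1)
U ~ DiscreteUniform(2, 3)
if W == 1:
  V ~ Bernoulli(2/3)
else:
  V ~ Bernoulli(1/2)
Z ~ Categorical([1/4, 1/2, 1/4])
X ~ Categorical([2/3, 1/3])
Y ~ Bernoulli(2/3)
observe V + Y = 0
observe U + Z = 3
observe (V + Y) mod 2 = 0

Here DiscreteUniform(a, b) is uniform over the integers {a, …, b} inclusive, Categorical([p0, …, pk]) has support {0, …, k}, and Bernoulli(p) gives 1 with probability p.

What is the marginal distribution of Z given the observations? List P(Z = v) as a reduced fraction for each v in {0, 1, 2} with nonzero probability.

P(Z=0) = 1/3, P(Z=1) = 2/3

Enumerate traces; 8 have nonzero weight after conditioning:
  (W=0, U=2, V=0, Z=1, X=0, Y=0) weight 1/72
  (W=0, U=2, V=0, Z=1, X=1, Y=0) weight 1/144
  (W=0, U=3, V=0, Z=0, X=0, Y=0) weight 1/144
  (W=0, U=3, V=0, Z=0, X=1, Y=0) weight 1/288
  (W=1, U=2, V=0, Z=1, X=0, Y=0) weight 1/108
  (W=1, U=2, V=0, Z=1, X=1, Y=0) weight 1/216
  (W=1, U=3, V=0, Z=0, X=0, Y=0) weight 1/216
  (W=1, U=3, V=0, Z=0, X=1, Y=0) weight 1/432
Group by Z:
  weight(Z=0) = 5/288
  weight(Z=1) = 5/144
Total weight = 5/288 + 5/144 = 5/96
P(Z=0 | obs) = 5/288 / 5/96 = 1/3
P(Z=1 | obs) = 5/144 / 5/96 = 2/3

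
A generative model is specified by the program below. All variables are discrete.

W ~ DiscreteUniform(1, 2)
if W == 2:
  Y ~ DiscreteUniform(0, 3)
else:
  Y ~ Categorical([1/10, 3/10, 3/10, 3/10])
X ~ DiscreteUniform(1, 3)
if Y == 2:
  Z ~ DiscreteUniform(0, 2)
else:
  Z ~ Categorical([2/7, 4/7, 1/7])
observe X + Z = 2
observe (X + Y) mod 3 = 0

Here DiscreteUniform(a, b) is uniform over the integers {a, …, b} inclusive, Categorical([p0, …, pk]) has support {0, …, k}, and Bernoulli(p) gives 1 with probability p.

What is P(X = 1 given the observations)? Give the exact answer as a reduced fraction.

P(X = 1 | obs) = 7/13

Enumerate traces; 4 have nonzero weight after conditioning:
  (W=1, Y=1, X=2, Z=0) weight 1/70
  (W=1, Y=2, X=1, Z=1) weight 1/60
  (W=2, Y=1, X=2, Z=0) weight 1/84
  (W=2, Y=2, X=1, Z=1) weight 1/72
Group by X:
  weight(X=1) = 11/360
  weight(X=2) = 11/420
Total weight = 11/360 + 11/420 = 143/2520
P(X=1 | obs) = 11/360 / 143/2520 = 7/13
P(X=2 | obs) = 11/420 / 143/2520 = 6/13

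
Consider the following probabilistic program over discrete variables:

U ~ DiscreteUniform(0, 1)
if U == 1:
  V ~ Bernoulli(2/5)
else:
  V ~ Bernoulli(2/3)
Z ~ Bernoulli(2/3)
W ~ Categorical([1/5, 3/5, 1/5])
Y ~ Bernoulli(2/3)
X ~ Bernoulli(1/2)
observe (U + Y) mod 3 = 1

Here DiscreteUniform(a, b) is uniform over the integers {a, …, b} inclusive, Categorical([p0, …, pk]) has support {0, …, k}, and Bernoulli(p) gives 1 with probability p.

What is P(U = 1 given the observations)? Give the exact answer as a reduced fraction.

P(U = 1 | obs) = 1/3

Enumerate traces; 48 have nonzero weight after conditioning:
  (U=0, V=0, Z=0, W=0, Y=1, X=0) weight 1/270
  (U=0, V=0, Z=0, W=0, Y=1, X=1) weight 1/270
  (U=0, V=0, Z=0, W=1, Y=1, X=0) weight 1/90
  (U=0, V=0, Z=0, W=1, Y=1, X=1) weight 1/90
  (U=0, V=0, Z=0, W=2, Y=1, X=0) weight 1/270
  (U=0, V=0, Z=0, W=2, Y=1, X=1) weight 1/270
  (U=0, V=0, Z=1, W=0, Y=1, X=0) weight 1/135
  (U=0, V=0, Z=1, W=0, Y=1, X=1) weight 1/135
  (U=1, V=0, Z=0, W=0, Y=0, X=0) weight 1/300
  … 39 more
Group by U:
  weight(U=0) = 1/3
  weight(U=1) = 1/6
Total weight = 1/3 + 1/6 = 1/2
P(U=0 | obs) = 1/3 / 1/2 = 2/3
P(U=1 | obs) = 1/6 / 1/2 = 1/3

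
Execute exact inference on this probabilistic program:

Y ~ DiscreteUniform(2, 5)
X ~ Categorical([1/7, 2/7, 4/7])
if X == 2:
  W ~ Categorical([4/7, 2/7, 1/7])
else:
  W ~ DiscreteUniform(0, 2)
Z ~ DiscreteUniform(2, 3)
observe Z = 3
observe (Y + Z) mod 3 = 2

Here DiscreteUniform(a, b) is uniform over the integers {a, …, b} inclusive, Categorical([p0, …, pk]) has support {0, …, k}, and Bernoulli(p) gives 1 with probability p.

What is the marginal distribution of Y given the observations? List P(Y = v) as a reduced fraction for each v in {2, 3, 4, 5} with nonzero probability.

P(Y=2) = 1/2, P(Y=5) = 1/2

Enumerate traces; 18 have nonzero weight after conditioning:
  (Y=2, X=0, W=0, Z=3) weight 1/168
  (Y=2, X=0, W=1, Z=3) weight 1/168
  (Y=2, X=0, W=2, Z=3) weight 1/168
  (Y=2, X=1, W=0, Z=3) weight 1/84
  (Y=2, X=1, W=1, Z=3) weight 1/84
  (Y=2, X=1, W=2, Z=3) weight 1/84
  (Y=2, X=2, W=0, Z=3) weight 2/49
  (Y=2, X=2, W=1, Z=3) weight 1/49
  (Y=5, X=0, W=0, Z=3) weight 1/168
  … 9 more
Group by Y:
  weight(Y=2) = 1/8
  weight(Y=5) = 1/8
Total weight = 1/8 + 1/8 = 1/4
P(Y=2 | obs) = 1/8 / 1/4 = 1/2
P(Y=5 | obs) = 1/8 / 1/4 = 1/2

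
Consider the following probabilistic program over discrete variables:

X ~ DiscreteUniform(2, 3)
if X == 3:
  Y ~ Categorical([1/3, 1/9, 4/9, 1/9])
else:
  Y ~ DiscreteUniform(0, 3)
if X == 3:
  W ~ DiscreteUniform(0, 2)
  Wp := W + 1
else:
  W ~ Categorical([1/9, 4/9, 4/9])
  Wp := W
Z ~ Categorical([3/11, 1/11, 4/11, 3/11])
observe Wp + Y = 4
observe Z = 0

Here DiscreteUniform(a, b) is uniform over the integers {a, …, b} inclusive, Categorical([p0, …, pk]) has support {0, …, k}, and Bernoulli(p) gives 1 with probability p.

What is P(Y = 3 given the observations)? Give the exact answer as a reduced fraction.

Enumerate traces; 5 have nonzero weight after conditioning:
  (X=2, Y=2, W=2, Z=0) weight 1/66
  (X=2, Y=3, W=1, Z=0) weight 1/66
  (X=3, Y=1, W=2, Z=0) weight 1/198
  (X=3, Y=2, W=1, Z=0) weight 2/99
  (X=3, Y=3, W=0, Z=0) weight 1/198
Group by Y:
  weight(Y=1) = 1/198
  weight(Y=2) = 7/198
  weight(Y=3) = 2/99
Total weight = 1/198 + 7/198 + 2/99 = 2/33
P(Y=1 | obs) = 1/198 / 2/33 = 1/12
P(Y=2 | obs) = 7/198 / 2/33 = 7/12
P(Y=3 | obs) = 2/99 / 2/33 = 1/3

P(Y = 3 | obs) = 1/3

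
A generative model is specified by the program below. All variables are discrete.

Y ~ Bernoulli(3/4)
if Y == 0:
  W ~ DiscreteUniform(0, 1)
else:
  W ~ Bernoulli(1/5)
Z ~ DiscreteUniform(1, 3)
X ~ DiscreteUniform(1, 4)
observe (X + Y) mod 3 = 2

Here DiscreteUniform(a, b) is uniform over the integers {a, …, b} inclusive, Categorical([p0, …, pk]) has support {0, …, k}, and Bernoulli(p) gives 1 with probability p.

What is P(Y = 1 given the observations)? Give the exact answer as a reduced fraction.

Enumerate traces; 18 have nonzero weight after conditioning:
  (Y=0, W=0, Z=1, X=2) weight 1/96
  (Y=0, W=0, Z=2, X=2) weight 1/96
  (Y=0, W=0, Z=3, X=2) weight 1/96
  (Y=0, W=1, Z=1, X=2) weight 1/96
  (Y=0, W=1, Z=2, X=2) weight 1/96
  (Y=0, W=1, Z=3, X=2) weight 1/96
  (Y=1, W=0, Z=1, X=1) weight 1/20
  (Y=1, W=0, Z=1, X=4) weight 1/20
  … 10 more
Group by Y:
  weight(Y=0) = 1/16
  weight(Y=1) = 3/8
Total weight = 1/16 + 3/8 = 7/16
P(Y=0 | obs) = 1/16 / 7/16 = 1/7
P(Y=1 | obs) = 3/8 / 7/16 = 6/7

P(Y = 1 | obs) = 6/7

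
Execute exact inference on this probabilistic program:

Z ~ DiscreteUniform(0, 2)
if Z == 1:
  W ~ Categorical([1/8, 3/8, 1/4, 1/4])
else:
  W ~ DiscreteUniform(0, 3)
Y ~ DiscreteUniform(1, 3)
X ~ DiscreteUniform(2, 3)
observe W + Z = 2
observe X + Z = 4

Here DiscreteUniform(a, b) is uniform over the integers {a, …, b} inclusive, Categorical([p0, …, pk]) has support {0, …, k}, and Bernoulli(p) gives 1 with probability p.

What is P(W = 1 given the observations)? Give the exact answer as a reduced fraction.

P(W = 1 | obs) = 3/5

Enumerate traces; 6 have nonzero weight after conditioning:
  (Z=1, W=1, Y=1, X=3) weight 1/48
  (Z=1, W=1, Y=2, X=3) weight 1/48
  (Z=1, W=1, Y=3, X=3) weight 1/48
  (Z=2, W=0, Y=1, X=2) weight 1/72
  (Z=2, W=0, Y=2, X=2) weight 1/72
  (Z=2, W=0, Y=3, X=2) weight 1/72
Group by W:
  weight(W=0) = 1/24
  weight(W=1) = 1/16
Total weight = 1/24 + 1/16 = 5/48
P(W=0 | obs) = 1/24 / 5/48 = 2/5
P(W=1 | obs) = 1/16 / 5/48 = 3/5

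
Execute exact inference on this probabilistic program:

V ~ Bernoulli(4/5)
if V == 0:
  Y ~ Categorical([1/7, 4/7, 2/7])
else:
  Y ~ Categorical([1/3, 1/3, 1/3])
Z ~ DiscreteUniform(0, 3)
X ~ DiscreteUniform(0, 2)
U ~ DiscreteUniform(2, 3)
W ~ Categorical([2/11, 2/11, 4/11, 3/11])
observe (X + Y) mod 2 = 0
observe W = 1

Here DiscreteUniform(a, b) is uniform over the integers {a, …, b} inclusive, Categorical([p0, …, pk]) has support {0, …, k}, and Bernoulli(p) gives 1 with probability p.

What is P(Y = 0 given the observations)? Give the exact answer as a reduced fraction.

P(Y = 0 | obs) = 31/85

Enumerate traces; 80 have nonzero weight after conditioning:
  (V=0, Y=0, Z=0, X=0, U=2, W=1) weight 1/4620
  (V=0, Y=0, Z=0, X=0, U=3, W=1) weight 1/4620
  (V=0, Y=0, Z=0, X=2, U=2, W=1) weight 1/4620
  (V=0, Y=0, Z=0, X=2, U=3, W=1) weight 1/4620
  (V=0, Y=0, Z=1, X=0, U=2, W=1) weight 1/4620
  (V=0, Y=0, Z=1, X=0, U=3, W=1) weight 1/4620
  (V=0, Y=0, Z=1, X=2, U=2, W=1) weight 1/4620
  (V=0, Y=0, Z=1, X=2, U=3, W=1) weight 1/4620
  (V=0, Y=1, Z=0, X=1, U=2, W=1) weight 1/1155
  (V=0, Y=2, Z=0, X=0, U=2, W=1) weight 1/2310
  … 70 more
Group by Y:
  weight(Y=0) = 124/3465
  weight(Y=1) = 16/693
  weight(Y=2) = 136/3465
Total weight = 124/3465 + 16/693 + 136/3465 = 68/693
P(Y=0 | obs) = 124/3465 / 68/693 = 31/85
P(Y=1 | obs) = 16/693 / 68/693 = 4/17
P(Y=2 | obs) = 136/3465 / 68/693 = 2/5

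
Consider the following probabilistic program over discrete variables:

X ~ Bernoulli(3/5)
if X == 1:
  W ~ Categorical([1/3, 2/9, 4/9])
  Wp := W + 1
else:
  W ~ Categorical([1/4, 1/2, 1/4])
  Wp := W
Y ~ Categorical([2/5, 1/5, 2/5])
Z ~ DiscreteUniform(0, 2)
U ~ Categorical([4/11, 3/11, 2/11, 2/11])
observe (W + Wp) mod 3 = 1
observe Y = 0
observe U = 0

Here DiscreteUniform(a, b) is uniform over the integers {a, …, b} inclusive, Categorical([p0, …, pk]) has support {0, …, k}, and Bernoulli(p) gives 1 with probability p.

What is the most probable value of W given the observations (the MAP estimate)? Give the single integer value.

Enumerate traces; 6 have nonzero weight after conditioning:
  (X=0, W=2, Y=0, Z=0, U=0) weight 4/825
  (X=0, W=2, Y=0, Z=1, U=0) weight 4/825
  (X=0, W=2, Y=0, Z=2, U=0) weight 4/825
  (X=1, W=0, Y=0, Z=0, U=0) weight 8/825
  (X=1, W=0, Y=0, Z=1, U=0) weight 8/825
  (X=1, W=0, Y=0, Z=2, U=0) weight 8/825
Group by W:
  weight(W=0) = 8/275
  weight(W=2) = 4/275
Total weight = 8/275 + 4/275 = 12/275
P(W=0 | obs) = 8/275 / 12/275 = 2/3
P(W=2 | obs) = 4/275 / 12/275 = 1/3
argmax = 0

argmax_v P(W = v | obs) = 0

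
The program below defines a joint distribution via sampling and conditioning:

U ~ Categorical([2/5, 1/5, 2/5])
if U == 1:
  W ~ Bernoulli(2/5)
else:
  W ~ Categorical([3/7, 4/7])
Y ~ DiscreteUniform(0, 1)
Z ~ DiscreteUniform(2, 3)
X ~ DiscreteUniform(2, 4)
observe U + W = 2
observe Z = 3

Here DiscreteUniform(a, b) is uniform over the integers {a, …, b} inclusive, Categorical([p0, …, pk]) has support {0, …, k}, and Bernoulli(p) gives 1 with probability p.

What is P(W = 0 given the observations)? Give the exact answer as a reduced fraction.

P(W = 0 | obs) = 15/22

Enumerate traces; 12 have nonzero weight after conditioning:
  (U=1, W=1, Y=0, Z=3, X=2) weight 1/150
  (U=1, W=1, Y=0, Z=3, X=3) weight 1/150
  (U=1, W=1, Y=0, Z=3, X=4) weight 1/150
  (U=1, W=1, Y=1, Z=3, X=2) weight 1/150
  (U=1, W=1, Y=1, Z=3, X=3) weight 1/150
  (U=1, W=1, Y=1, Z=3, X=4) weight 1/150
  (U=2, W=0, Y=0, Z=3, X=2) weight 1/70
  (U=2, W=0, Y=0, Z=3, X=3) weight 1/70
  … 4 more
Group by W:
  weight(W=0) = 3/35
  weight(W=1) = 1/25
Total weight = 3/35 + 1/25 = 22/175
P(W=0 | obs) = 3/35 / 22/175 = 15/22
P(W=1 | obs) = 1/25 / 22/175 = 7/22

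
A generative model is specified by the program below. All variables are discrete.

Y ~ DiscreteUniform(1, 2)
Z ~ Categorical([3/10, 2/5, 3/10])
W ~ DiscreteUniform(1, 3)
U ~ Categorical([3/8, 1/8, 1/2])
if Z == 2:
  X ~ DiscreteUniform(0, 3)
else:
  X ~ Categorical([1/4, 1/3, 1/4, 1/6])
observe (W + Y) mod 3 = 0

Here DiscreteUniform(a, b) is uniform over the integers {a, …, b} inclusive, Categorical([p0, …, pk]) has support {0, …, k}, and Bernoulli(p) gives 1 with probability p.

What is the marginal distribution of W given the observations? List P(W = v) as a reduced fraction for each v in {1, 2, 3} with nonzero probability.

Enumerate traces; 72 have nonzero weight after conditioning:
  (Y=1, Z=0, W=2, U=0, X=0) weight 3/640
  (Y=1, Z=0, W=2, U=0, X=1) weight 1/160
  (Y=1, Z=0, W=2, U=0, X=2) weight 3/640
  (Y=1, Z=0, W=2, U=0, X=3) weight 1/320
  (Y=1, Z=0, W=2, U=1, X=0) weight 1/640
  (Y=1, Z=0, W=2, U=1, X=1) weight 1/480
  (Y=1, Z=0, W=2, U=1, X=2) weight 1/640
  (Y=1, Z=0, W=2, U=1, X=3) weight 1/960
  (Y=2, Z=0, W=1, U=0, X=0) weight 3/640
  … 63 more
Group by W:
  weight(W=1) = 1/6
  weight(W=2) = 1/6
Total weight = 1/6 + 1/6 = 1/3
P(W=1 | obs) = 1/6 / 1/3 = 1/2
P(W=2 | obs) = 1/6 / 1/3 = 1/2

P(W=1) = 1/2, P(W=2) = 1/2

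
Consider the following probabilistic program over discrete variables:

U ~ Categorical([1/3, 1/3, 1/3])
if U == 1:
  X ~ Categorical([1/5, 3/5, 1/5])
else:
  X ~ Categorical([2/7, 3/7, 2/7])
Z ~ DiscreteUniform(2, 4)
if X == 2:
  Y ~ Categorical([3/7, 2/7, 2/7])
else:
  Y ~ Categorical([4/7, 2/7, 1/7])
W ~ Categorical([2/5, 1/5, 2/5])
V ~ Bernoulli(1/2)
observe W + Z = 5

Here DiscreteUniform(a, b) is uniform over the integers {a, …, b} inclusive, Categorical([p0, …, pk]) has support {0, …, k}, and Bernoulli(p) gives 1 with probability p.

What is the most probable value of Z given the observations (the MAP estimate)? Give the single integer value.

Enumerate traces; 108 have nonzero weight after conditioning:
  (U=0, X=0, Z=3, Y=0, W=2, V=0) weight 8/2205
  (U=0, X=0, Z=3, Y=0, W=2, V=1) weight 8/2205
  (U=0, X=0, Z=3, Y=1, W=2, V=0) weight 4/2205
  (U=0, X=0, Z=3, Y=1, W=2, V=1) weight 4/2205
  (U=0, X=0, Z=3, Y=2, W=2, V=0) weight 2/2205
  (U=0, X=0, Z=3, Y=2, W=2, V=1) weight 2/2205
  (U=0, X=0, Z=4, Y=0, W=1, V=0) weight 4/2205
  (U=0, X=0, Z=4, Y=0, W=1, V=1) weight 4/2205
  … 100 more
Group by Z:
  weight(Z=3) = 2/15
  weight(Z=4) = 1/15
Total weight = 2/15 + 1/15 = 1/5
P(Z=3 | obs) = 2/15 / 1/5 = 2/3
P(Z=4 | obs) = 1/15 / 1/5 = 1/3
argmax = 3

argmax_v P(Z = v | obs) = 3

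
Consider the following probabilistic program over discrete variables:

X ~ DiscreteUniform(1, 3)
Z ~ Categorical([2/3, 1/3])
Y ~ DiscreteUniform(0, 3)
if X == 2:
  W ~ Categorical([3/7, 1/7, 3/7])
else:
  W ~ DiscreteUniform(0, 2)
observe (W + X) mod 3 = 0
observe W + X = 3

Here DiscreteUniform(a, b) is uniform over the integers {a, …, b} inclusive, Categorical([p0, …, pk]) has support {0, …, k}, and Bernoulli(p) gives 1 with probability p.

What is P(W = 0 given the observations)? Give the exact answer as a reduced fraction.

P(W = 0 | obs) = 7/17

Enumerate traces; 24 have nonzero weight after conditioning:
  (X=1, Z=0, Y=0, W=2) weight 1/54
  (X=1, Z=0, Y=1, W=2) weight 1/54
  (X=1, Z=0, Y=2, W=2) weight 1/54
  (X=1, Z=0, Y=3, W=2) weight 1/54
  (X=1, Z=1, Y=0, W=2) weight 1/108
  (X=1, Z=1, Y=1, W=2) weight 1/108
  (X=1, Z=1, Y=2, W=2) weight 1/108
  (X=1, Z=1, Y=3, W=2) weight 1/108
  (X=2, Z=0, Y=0, W=1) weight 1/126
  (X=3, Z=0, Y=0, W=0) weight 1/54
  … 14 more
Group by W:
  weight(W=0) = 1/9
  weight(W=1) = 1/21
  weight(W=2) = 1/9
Total weight = 1/9 + 1/21 + 1/9 = 17/63
P(W=0 | obs) = 1/9 / 17/63 = 7/17
P(W=1 | obs) = 1/21 / 17/63 = 3/17
P(W=2 | obs) = 1/9 / 17/63 = 7/17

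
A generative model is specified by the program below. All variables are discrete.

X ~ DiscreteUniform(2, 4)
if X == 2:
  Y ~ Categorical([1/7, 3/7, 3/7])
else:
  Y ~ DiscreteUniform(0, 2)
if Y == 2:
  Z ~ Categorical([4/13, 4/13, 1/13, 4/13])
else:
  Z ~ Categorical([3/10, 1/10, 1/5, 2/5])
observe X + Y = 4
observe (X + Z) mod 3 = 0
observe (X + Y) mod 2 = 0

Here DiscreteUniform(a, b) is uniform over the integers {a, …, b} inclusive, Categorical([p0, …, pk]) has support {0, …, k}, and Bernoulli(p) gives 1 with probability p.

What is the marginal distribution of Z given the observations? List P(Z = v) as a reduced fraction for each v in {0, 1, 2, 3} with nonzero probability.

Enumerate traces; 4 have nonzero weight after conditioning:
  (X=2, Y=2, Z=1) weight 4/91
  (X=3, Y=1, Z=0) weight 1/30
  (X=3, Y=1, Z=3) weight 2/45
  (X=4, Y=0, Z=2) weight 1/45
Group by Z:
  weight(Z=0) = 1/30
  weight(Z=1) = 4/91
  weight(Z=2) = 1/45
  weight(Z=3) = 2/45
Total weight = 1/30 + 4/91 + 1/45 + 2/45 = 131/910
P(Z=0 | obs) = 1/30 / 131/910 = 91/393
P(Z=1 | obs) = 4/91 / 131/910 = 40/131
P(Z=2 | obs) = 1/45 / 131/910 = 182/1179
P(Z=3 | obs) = 2/45 / 131/910 = 364/1179

P(Z=0) = 91/393, P(Z=1) = 40/131, P(Z=2) = 182/1179, P(Z=3) = 364/1179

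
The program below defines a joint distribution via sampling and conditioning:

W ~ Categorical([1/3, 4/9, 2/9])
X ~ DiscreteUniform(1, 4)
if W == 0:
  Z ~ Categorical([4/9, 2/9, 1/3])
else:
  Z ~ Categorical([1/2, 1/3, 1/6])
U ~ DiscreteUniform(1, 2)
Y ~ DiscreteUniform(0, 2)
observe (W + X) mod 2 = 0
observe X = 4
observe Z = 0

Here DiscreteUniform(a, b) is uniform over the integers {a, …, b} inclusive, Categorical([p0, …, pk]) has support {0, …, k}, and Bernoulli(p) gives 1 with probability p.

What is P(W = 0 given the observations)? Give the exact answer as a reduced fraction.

Enumerate traces; 12 have nonzero weight after conditioning:
  (W=0, X=4, Z=0, U=1, Y=0) weight 1/162
  (W=0, X=4, Z=0, U=1, Y=1) weight 1/162
  (W=0, X=4, Z=0, U=1, Y=2) weight 1/162
  (W=0, X=4, Z=0, U=2, Y=0) weight 1/162
  (W=0, X=4, Z=0, U=2, Y=1) weight 1/162
  (W=0, X=4, Z=0, U=2, Y=2) weight 1/162
  (W=2, X=4, Z=0, U=1, Y=0) weight 1/216
  (W=2, X=4, Z=0, U=1, Y=1) weight 1/216
  … 4 more
Group by W:
  weight(W=0) = 1/27
  weight(W=2) = 1/36
Total weight = 1/27 + 1/36 = 7/108
P(W=0 | obs) = 1/27 / 7/108 = 4/7
P(W=2 | obs) = 1/36 / 7/108 = 3/7

P(W = 0 | obs) = 4/7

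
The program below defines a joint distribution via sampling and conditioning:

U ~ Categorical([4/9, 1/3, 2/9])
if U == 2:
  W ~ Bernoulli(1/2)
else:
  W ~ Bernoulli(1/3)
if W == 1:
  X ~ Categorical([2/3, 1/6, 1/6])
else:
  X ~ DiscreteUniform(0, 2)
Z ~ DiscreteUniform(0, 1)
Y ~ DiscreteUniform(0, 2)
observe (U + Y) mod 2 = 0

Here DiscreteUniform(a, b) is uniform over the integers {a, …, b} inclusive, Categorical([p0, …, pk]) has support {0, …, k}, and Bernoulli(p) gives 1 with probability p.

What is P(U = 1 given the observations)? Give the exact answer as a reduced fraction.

P(U = 1 | obs) = 1/5

Enumerate traces; 60 have nonzero weight after conditioning:
  (U=0, W=0, X=0, Z=0, Y=0) weight 4/243
  (U=0, W=0, X=0, Z=0, Y=2) weight 4/243
  (U=0, W=0, X=0, Z=1, Y=0) weight 4/243
  (U=0, W=0, X=0, Z=1, Y=2) weight 4/243
  (U=0, W=0, X=1, Z=0, Y=0) weight 4/243
  (U=0, W=0, X=1, Z=0, Y=2) weight 4/243
  (U=0, W=0, X=1, Z=1, Y=0) weight 4/243
  (U=0, W=0, X=1, Z=1, Y=2) weight 4/243
  (U=1, W=0, X=0, Z=0, Y=1) weight 1/81
  (U=2, W=0, X=0, Z=0, Y=0) weight 1/162
  … 50 more
Group by U:
  weight(U=0) = 8/27
  weight(U=1) = 1/9
  weight(U=2) = 4/27
Total weight = 8/27 + 1/9 + 4/27 = 5/9
P(U=0 | obs) = 8/27 / 5/9 = 8/15
P(U=1 | obs) = 1/9 / 5/9 = 1/5
P(U=2 | obs) = 4/27 / 5/9 = 4/15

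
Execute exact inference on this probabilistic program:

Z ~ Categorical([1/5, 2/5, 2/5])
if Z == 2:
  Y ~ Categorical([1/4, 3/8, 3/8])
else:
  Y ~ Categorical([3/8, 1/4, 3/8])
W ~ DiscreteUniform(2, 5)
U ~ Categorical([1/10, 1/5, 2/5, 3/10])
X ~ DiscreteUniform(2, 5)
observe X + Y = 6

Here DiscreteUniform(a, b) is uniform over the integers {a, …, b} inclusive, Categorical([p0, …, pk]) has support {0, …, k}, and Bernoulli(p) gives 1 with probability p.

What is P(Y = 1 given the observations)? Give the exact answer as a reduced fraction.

Enumerate traces; 96 have nonzero weight after conditioning:
  (Z=0, Y=1, W=2, U=0, X=5) weight 1/3200
  (Z=0, Y=1, W=2, U=1, X=5) weight 1/1600
  (Z=0, Y=1, W=2, U=2, X=5) weight 1/800
  (Z=0, Y=1, W=2, U=3, X=5) weight 3/3200
  (Z=0, Y=1, W=3, U=0, X=5) weight 1/3200
  (Z=0, Y=1, W=3, U=1, X=5) weight 1/1600
  (Z=0, Y=1, W=3, U=2, X=5) weight 1/800
  (Z=0, Y=1, W=3, U=3, X=5) weight 3/3200
  (Z=0, Y=2, W=2, U=0, X=4) weight 3/6400
  … 87 more
Group by Y:
  weight(Y=1) = 3/40
  weight(Y=2) = 3/32
Total weight = 3/40 + 3/32 = 27/160
P(Y=1 | obs) = 3/40 / 27/160 = 4/9
P(Y=2 | obs) = 3/32 / 27/160 = 5/9

P(Y = 1 | obs) = 4/9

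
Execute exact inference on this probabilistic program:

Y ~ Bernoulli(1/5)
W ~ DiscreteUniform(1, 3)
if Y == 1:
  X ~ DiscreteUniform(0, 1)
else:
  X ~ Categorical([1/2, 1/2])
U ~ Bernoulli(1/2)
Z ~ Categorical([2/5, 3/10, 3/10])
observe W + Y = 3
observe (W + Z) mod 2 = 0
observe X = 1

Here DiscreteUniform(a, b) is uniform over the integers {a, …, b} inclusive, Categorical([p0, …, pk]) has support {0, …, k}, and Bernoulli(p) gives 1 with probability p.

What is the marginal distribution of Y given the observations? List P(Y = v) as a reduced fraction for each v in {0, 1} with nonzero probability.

P(Y=0) = 12/19, P(Y=1) = 7/19

Enumerate traces; 6 have nonzero weight after conditioning:
  (Y=0, W=3, X=1, U=0, Z=1) weight 1/50
  (Y=0, W=3, X=1, U=1, Z=1) weight 1/50
  (Y=1, W=2, X=1, U=0, Z=0) weight 1/150
  (Y=1, W=2, X=1, U=0, Z=2) weight 1/200
  (Y=1, W=2, X=1, U=1, Z=0) weight 1/150
  (Y=1, W=2, X=1, U=1, Z=2) weight 1/200
Group by Y:
  weight(Y=0) = 1/25
  weight(Y=1) = 7/300
Total weight = 1/25 + 7/300 = 19/300
P(Y=0 | obs) = 1/25 / 19/300 = 12/19
P(Y=1 | obs) = 7/300 / 19/300 = 7/19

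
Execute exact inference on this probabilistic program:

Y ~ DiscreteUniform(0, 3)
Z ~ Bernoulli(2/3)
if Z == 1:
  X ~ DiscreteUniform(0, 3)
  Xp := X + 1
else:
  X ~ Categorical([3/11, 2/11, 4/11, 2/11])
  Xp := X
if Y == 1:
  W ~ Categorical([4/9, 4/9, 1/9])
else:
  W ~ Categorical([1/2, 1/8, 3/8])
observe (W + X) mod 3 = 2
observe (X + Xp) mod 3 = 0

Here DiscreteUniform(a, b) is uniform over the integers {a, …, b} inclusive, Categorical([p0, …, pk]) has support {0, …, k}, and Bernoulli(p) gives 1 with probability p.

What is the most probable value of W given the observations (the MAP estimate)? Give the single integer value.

argmax_v P(W = v | obs) = 2

Enumerate traces; 12 have nonzero weight after conditioning:
  (Y=0, Z=0, X=0, W=2) weight 3/352
  (Y=0, Z=0, X=3, W=2) weight 1/176
  (Y=0, Z=1, X=1, W=1) weight 1/192
  (Y=1, Z=0, X=0, W=2) weight 1/396
  (Y=1, Z=0, X=3, W=2) weight 1/594
  (Y=1, Z=1, X=1, W=1) weight 1/54
  (Y=2, Z=0, X=0, W=2) weight 3/352
  (Y=2, Z=0, X=3, W=2) weight 1/176
  … 4 more
Group by W:
  weight(W=1) = 59/1728
  weight(W=2) = 445/9504
Total weight = 59/1728 + 445/9504 = 57/704
P(W=1 | obs) = 59/1728 / 57/704 = 649/1539
P(W=2 | obs) = 445/9504 / 57/704 = 890/1539
argmax = 2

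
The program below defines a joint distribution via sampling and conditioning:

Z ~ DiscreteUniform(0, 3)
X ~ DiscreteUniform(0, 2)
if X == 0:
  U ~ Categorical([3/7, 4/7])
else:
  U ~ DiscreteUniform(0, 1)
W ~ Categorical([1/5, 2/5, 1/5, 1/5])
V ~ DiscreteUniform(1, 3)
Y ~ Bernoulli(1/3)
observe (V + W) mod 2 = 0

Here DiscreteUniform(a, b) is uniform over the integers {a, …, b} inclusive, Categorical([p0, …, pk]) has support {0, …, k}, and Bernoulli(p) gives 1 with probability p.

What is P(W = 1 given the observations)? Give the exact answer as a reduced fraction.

Enumerate traces; 288 have nonzero weight after conditioning:
  (Z=0, X=0, U=0, W=0, V=2, Y=0) weight 1/630
  (Z=0, X=0, U=0, W=0, V=2, Y=1) weight 1/1260
  (Z=0, X=0, U=0, W=1, V=1, Y=0) weight 1/315
  (Z=0, X=0, U=0, W=1, V=1, Y=1) weight 1/630
  (Z=0, X=0, U=0, W=1, V=3, Y=0) weight 1/315
  (Z=0, X=0, U=0, W=1, V=3, Y=1) weight 1/630
  (Z=0, X=0, U=0, W=2, V=2, Y=0) weight 1/630
  (Z=0, X=0, U=0, W=2, V=2, Y=1) weight 1/1260
  (Z=0, X=0, U=0, W=3, V=1, Y=0) weight 1/630
  … 279 more
Group by W:
  weight(W=0) = 1/15
  weight(W=1) = 4/15
  weight(W=2) = 1/15
  weight(W=3) = 2/15
Total weight = 1/15 + 4/15 + 1/15 + 2/15 = 8/15
P(W=0 | obs) = 1/15 / 8/15 = 1/8
P(W=1 | obs) = 4/15 / 8/15 = 1/2
P(W=2 | obs) = 1/15 / 8/15 = 1/8
P(W=3 | obs) = 2/15 / 8/15 = 1/4

P(W = 1 | obs) = 1/2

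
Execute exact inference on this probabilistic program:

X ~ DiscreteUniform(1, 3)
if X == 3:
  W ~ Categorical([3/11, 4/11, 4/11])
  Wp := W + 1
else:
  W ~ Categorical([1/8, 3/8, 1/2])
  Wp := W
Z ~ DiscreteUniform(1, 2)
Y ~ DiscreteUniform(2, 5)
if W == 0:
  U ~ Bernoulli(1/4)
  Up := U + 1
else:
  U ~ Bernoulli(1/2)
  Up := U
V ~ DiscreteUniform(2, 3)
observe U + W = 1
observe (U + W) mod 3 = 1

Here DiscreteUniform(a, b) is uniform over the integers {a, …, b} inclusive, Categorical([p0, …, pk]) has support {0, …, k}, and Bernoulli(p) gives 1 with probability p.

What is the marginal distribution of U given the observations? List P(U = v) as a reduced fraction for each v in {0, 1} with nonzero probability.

Enumerate traces; 96 have nonzero weight after conditioning:
  (X=1, W=0, Z=1, Y=2, U=1, V=2) weight 1/1536
  (X=1, W=0, Z=1, Y=2, U=1, V=3) weight 1/1536
  (X=1, W=0, Z=1, Y=3, U=1, V=2) weight 1/1536
  (X=1, W=0, Z=1, Y=3, U=1, V=3) weight 1/1536
  (X=1, W=0, Z=1, Y=4, U=1, V=2) weight 1/1536
  (X=1, W=0, Z=1, Y=4, U=1, V=3) weight 1/1536
  (X=1, W=0, Z=1, Y=5, U=1, V=2) weight 1/1536
  (X=1, W=0, Z=1, Y=5, U=1, V=3) weight 1/1536
  (X=1, W=1, Z=1, Y=2, U=0, V=2) weight 1/256
  … 87 more
Group by U:
  weight(U=0) = 49/264
  weight(U=1) = 23/528
Total weight = 49/264 + 23/528 = 11/48
P(U=0 | obs) = 49/264 / 11/48 = 98/121
P(U=1 | obs) = 23/528 / 11/48 = 23/121

P(U=0) = 98/121, P(U=1) = 23/121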